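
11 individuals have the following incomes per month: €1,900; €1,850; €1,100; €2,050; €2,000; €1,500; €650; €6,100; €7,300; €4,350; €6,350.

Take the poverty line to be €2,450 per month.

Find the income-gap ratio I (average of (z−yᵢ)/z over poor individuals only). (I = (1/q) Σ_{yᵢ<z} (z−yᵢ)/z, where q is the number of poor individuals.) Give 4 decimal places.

0.3557

Incomes under z: €650, €1,100, €1,500, €1,850, €1,900, €2,000, €2,050 (q = 7 of N = 11).
Relative gaps: 0.7347, 0.5510, 0.3878, 0.2449, 0.2245, 0.1837, 0.1633; sum = 2.489796.
I averages over the q = 7 poor units only: 2.489796 / 7 = 0.3557.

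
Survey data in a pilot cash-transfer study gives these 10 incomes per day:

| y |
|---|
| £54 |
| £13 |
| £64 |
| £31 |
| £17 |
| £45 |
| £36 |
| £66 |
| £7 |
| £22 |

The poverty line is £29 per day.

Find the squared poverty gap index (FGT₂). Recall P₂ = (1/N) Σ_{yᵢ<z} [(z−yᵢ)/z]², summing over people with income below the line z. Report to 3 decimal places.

Incomes under z: £7, £13, £17, £22 (q = 4 of N = 10).
Relative gaps: (29−7)/29 = 0.7586; (29−13)/29 = 0.5517; (29−17)/29 = 0.4138; (29−22)/29 = 0.2414.
Squared: 0.5755; 0.3044; 0.1712; 0.0583.
Sum = 1.109394; P₂ = 1.109394 / 10 = 0.111.

0.111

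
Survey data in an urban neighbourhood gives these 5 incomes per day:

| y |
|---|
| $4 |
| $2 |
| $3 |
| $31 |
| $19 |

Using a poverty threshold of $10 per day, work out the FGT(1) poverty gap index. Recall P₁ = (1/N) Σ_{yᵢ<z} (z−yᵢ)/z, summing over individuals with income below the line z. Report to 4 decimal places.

0.4200

Below the line: $2, $3, $4 (q = 3 of N = 5).
Relative gaps: (10−2)/10 = 0.8000; (10−3)/10 = 0.7000; (10−4)/10 = 0.6000.
Sum of shortfalls = 2.100000; P₁ averages over all N: 2.100000 / 5 = 0.4200.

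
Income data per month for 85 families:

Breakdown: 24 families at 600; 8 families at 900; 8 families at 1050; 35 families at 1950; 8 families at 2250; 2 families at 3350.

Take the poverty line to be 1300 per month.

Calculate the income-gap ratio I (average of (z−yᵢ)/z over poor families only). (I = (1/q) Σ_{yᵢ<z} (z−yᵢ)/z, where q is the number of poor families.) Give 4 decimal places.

0.4231

Poor units: 24×600, 8×900, 8×1050 (q = 40 of N = 85).
Shortfall ratios (z−y)/z: 0.5385 (×24), 0.3077 (×8), 0.1923 (×8); sum = 16.923077.
I averages over the q = 40 poor units only: 16.923077 / 40 = 0.4231.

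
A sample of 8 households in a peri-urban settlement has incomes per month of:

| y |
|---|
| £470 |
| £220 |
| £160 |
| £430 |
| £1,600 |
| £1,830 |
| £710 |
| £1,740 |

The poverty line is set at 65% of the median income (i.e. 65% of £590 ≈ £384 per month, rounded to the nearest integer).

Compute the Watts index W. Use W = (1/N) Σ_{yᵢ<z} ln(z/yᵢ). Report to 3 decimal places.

0.179

Poor units: £160, £220 (q = 2 of N = 8).
ln(z/y) terms: ln(384/160) = 0.8755; ln(384/220) = 0.5570.
W = 1.432484 / 8 = 0.179.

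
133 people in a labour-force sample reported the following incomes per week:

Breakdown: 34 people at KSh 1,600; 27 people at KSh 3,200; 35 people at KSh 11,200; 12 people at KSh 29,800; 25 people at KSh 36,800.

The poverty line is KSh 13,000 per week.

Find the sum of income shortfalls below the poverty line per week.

KSh 715,200

Poor units: 34×KSh 1,600, 27×KSh 3,200, 35×KSh 11,200 (q = 96 of N = 133).
Individual gaps: 34×(13000−1600) = 387600; 27×(13000−3200) = 264600; 35×(13000−11200) = 63000.
Aggregate gap = KSh 715,200.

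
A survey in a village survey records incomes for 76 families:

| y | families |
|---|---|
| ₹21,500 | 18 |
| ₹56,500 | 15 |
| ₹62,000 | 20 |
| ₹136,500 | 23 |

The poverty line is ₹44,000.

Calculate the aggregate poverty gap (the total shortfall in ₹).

Poor units: 18×₹21,500 (q = 18 of N = 76).
Individual gaps: 18×(44000−21500) = 405000.
Aggregate gap = ₹405,000.

₹405,000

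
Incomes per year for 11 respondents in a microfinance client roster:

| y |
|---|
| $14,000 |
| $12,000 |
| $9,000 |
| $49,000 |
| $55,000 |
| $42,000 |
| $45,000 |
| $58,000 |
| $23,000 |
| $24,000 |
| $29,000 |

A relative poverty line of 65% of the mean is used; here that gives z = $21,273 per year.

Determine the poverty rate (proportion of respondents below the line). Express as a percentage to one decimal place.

27.3%

3 of the 11 respondents have income below $21,273.
H = 3/11 = 27.3%.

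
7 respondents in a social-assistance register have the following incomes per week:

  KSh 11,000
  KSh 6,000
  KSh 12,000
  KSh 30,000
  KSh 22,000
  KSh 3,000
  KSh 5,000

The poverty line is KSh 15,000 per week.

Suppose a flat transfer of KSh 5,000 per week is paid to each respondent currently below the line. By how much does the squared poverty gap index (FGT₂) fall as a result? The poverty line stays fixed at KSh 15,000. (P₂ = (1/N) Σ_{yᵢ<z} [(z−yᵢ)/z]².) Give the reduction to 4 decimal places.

0.1651

Before: below the line — KSh 3,000, KSh 5,000, KSh 6,000, KSh 11,000, KSh 12,000; squared poverty gap index (FGT₂) = 0.222222.
After the KSh 5,000 transfer: below the line — KSh 8,000, KSh 10,000, KSh 11,000; squared poverty gap index (FGT₂) = 0.057143.
Reduction = 0.222222 − 0.057143 = 0.1651.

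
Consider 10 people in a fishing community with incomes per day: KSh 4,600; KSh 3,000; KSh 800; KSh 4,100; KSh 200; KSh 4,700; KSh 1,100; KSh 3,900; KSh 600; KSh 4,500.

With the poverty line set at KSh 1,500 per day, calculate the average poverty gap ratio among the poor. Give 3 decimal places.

0.550

Incomes under z: KSh 200, KSh 600, KSh 800, KSh 1,100 (q = 4 of N = 10).
Shortfall ratios (z−y)/z: 0.8667, 0.6000, 0.4667, 0.2667; sum = 2.200000.
I averages over the q = 4 poor units only: 2.200000 / 4 = 0.550.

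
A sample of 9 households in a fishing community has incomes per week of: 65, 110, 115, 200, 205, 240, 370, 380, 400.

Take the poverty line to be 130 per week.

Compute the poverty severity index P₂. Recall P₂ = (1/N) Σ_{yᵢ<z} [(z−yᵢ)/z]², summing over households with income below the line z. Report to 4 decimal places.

Below the line: 65, 110, 115 (q = 3 of N = 9).
Gap ratios (z−y)/z: (130−65)/130 = 0.5000; (130−110)/130 = 0.1538; (130−115)/130 = 0.1154.
Squared: 0.2500; 0.0237; 0.0133.
Sum = 0.286982; P₂ = 0.286982 / 9 = 0.0319.

0.0319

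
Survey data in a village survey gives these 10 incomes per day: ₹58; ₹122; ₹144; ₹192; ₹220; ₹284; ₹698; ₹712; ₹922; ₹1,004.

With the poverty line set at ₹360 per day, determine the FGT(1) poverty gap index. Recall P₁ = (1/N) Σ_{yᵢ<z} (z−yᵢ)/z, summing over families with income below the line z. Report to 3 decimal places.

0.317

Incomes under z: ₹58, ₹122, ₹144, ₹192, ₹220, ₹284 (q = 6 of N = 10).
Gap ratios (z−y)/z: (360−58)/360 = 0.8389; (360−122)/360 = 0.6611; (360−144)/360 = 0.6000; (360−192)/360 = 0.4667; (360−220)/360 = 0.3889; (360−284)/360 = 0.2111.
Sum of shortfalls = 3.166667; P₁ averages over all N: 3.166667 / 10 = 0.317.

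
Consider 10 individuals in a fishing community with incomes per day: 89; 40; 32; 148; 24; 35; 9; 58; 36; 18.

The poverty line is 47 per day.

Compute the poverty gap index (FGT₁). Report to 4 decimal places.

0.2872

Poor units: 9, 18, 24, 32, 35, 36, 40 (q = 7 of N = 10).
Shortfall ratios: (47−9)/47 = 0.8085; (47−18)/47 = 0.6170; (47−24)/47 = 0.4894; (47−32)/47 = 0.3191; (47−35)/47 = 0.2553; (47−36)/47 = 0.2340; (47−40)/47 = 0.1489.
Σ = 2.872340. Dividing by the full population N = 10 gives P₁ = 0.2872.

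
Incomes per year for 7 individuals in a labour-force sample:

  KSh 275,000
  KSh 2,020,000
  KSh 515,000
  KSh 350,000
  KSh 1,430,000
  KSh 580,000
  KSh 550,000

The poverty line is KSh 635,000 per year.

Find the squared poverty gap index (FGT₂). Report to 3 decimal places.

Below the line: KSh 275,000, KSh 350,000, KSh 515,000, KSh 550,000, KSh 580,000 (q = 5 of N = 7).
Relative gaps: (635000−275000)/635000 = 0.5669; (635000−350000)/635000 = 0.4488; (635000−515000)/635000 = 0.1890; (635000−550000)/635000 = 0.1339; (635000−580000)/635000 = 0.0866.
Squared: 0.3214; 0.2014; 0.0357; 0.0179; 0.0075.
Sum = 0.583979; P₂ = 0.583979 / 7 = 0.083.

0.083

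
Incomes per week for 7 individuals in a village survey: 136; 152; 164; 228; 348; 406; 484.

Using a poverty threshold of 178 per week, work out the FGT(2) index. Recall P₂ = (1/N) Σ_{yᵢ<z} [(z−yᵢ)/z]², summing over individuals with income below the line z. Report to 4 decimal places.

0.0119

Below z: 136, 152, 164 (q = 3 of N = 7).
Normalized shortfalls: (178−136)/178 = 0.2360; (178−152)/178 = 0.1461; (178−164)/178 = 0.0787.
Squared: 0.0557; 0.0213; 0.0062.
Sum = 0.083197; P₂ = 0.083197 / 7 = 0.0119.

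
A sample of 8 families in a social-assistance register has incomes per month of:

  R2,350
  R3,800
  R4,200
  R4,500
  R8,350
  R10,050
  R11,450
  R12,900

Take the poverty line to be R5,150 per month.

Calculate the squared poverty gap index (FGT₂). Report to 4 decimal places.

Below z: R2,350, R3,800, R4,200, R4,500 (q = 4 of N = 8).
Gap ratios (z−y)/z: (5150−2350)/5150 = 0.5437; (5150−3800)/5150 = 0.2621; (5150−4200)/5150 = 0.1845; (5150−4500)/5150 = 0.1262.
Squared: 0.2956; 0.0687; 0.0340; 0.0159.
Sum = 0.414271; P₂ = 0.414271 / 8 = 0.0518.

0.0518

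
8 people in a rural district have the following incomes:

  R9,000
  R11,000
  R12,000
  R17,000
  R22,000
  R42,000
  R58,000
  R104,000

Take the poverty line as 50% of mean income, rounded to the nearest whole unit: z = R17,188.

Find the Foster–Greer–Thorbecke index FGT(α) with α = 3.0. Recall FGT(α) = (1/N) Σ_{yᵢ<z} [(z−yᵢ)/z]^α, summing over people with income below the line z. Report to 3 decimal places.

Below z: R9,000, R11,000, R12,000, R17,000 (q = 4 of N = 8).
Gap ratios (z−y)/z: (17188−9000)/17188 = 0.4764; (17188−11000)/17188 = 0.3600; (17188−12000)/17188 = 0.3018; (17188−17000)/17188 = 0.0109.
Raised to α = 3.0: 0.10811; 0.04666; 0.02750; 0.00000.
Sum = 0.182272; FGT(3.0) = 0.182272 / 8 = 0.023.

0.023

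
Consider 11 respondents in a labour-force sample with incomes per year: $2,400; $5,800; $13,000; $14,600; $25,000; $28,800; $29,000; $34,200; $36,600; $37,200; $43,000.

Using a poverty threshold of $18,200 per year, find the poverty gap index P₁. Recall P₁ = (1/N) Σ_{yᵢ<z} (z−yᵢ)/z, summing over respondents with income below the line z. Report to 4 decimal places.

0.1848

Below the line: $2,400, $5,800, $13,000, $14,600 (q = 4 of N = 11).
Relative gaps: (18200−2400)/18200 = 0.8681; (18200−5800)/18200 = 0.6813; (18200−13000)/18200 = 0.2857; (18200−14600)/18200 = 0.1978.
Σ = 2.032967. Dividing by the full population N = 11 gives P₁ = 0.1848.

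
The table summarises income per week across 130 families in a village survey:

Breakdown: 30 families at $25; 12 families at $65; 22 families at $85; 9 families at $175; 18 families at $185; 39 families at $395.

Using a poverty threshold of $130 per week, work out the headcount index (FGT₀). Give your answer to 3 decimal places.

64 of the 130 families have income below $130.
H = 64/130 = 0.492.

0.492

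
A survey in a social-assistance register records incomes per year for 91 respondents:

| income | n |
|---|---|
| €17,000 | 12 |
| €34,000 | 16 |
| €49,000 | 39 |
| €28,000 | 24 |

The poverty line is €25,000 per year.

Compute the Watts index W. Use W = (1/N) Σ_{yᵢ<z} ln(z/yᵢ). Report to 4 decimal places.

0.0509

Poor units: 12×€17,000 (q = 12 of N = 91).
Log gaps: ln(25000/17000) = 0.3857 (×12).
W = 4.627950 / 91 = 0.0509.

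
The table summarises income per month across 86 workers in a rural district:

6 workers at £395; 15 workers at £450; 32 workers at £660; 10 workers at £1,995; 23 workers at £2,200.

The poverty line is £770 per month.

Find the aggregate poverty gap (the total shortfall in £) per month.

Incomes under z: 6×£395, 15×£450, 32×£660 (q = 53 of N = 86).
Individual gaps: 6×(770−395) = 2250; 15×(770−450) = 4800; 32×(770−660) = 3520.
Aggregate gap = £10,570.

£10,570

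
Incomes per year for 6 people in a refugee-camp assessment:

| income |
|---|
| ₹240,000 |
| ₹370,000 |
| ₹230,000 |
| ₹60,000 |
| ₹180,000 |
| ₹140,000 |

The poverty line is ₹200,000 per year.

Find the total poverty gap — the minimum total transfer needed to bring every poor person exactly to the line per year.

₹220,000

Incomes under z: ₹60,000, ₹140,000, ₹180,000 (q = 3 of N = 6).
Individual gaps: 200000−60000 = 140000; 200000−140000 = 60000; 200000−180000 = 20000.
Aggregate gap = ₹220,000.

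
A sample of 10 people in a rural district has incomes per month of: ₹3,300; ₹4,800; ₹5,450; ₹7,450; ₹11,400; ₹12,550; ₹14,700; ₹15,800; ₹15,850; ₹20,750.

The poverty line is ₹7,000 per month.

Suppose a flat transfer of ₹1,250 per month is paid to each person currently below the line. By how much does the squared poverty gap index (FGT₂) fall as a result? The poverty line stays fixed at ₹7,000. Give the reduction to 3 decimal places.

0.028

Before: below the line — ₹3,300, ₹4,800, ₹5,450; squared poverty gap index (FGT₂) = 0.04272.
After the ₹1,250 transfer: below the line — ₹4,550, ₹6,050, ₹6,700; squared poverty gap index (FGT₂) = 0.01428.
Reduction = 0.04272 − 0.01428 = 0.028.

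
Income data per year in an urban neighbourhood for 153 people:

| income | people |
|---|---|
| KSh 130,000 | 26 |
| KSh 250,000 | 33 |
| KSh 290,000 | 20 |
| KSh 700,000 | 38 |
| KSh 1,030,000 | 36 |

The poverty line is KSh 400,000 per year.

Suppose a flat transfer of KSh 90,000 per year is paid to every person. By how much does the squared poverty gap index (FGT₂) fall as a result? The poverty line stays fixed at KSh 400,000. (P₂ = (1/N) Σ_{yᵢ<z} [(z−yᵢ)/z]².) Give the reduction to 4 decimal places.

0.0781

Before: below the line — 26×KSh 130,000, 33×KSh 250,000, 20×KSh 290,000; squared poverty gap index (FGT₂) = 0.117643.
After the KSh 90,000 transfer: below the line — 26×KSh 220,000, 33×KSh 340,000, 20×KSh 380,000; squared poverty gap index (FGT₂) = 0.039592.
Reduction = 0.117643 − 0.039592 = 0.0781.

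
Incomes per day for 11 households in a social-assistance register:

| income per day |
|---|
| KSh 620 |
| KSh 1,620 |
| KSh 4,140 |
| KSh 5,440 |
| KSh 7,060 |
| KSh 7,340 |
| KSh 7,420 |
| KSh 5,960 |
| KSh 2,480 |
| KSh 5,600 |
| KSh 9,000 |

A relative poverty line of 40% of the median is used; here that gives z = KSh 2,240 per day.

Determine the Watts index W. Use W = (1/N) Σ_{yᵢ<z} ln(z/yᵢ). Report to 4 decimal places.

0.1462

Below the line: KSh 620, KSh 1,620 (q = 2 of N = 11).
Log gaps: ln(2240/620) = 1.2845; ln(2240/1620) = 0.3240.
W = 1.608561 / 11 = 0.1462.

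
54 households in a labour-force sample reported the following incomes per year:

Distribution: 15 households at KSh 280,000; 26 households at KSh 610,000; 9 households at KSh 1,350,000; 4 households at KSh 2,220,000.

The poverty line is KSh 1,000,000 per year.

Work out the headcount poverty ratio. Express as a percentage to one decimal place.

75.9%

41 of the 54 households have income below KSh 1,000,000.
H = 41/54 = 75.9%.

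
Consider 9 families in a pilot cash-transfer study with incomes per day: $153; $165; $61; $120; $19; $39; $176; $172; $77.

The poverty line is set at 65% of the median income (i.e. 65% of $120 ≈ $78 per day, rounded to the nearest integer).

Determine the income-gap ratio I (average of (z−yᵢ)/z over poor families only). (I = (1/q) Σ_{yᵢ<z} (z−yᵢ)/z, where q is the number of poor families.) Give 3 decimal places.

0.372

Below z: $19, $39, $61, $77 (q = 4 of N = 9).
Shortfall ratios (z−y)/z: 0.7564, 0.5000, 0.2179, 0.0128; sum = 1.487179.
I averages over the q = 4 poor units only: 1.487179 / 4 = 0.372.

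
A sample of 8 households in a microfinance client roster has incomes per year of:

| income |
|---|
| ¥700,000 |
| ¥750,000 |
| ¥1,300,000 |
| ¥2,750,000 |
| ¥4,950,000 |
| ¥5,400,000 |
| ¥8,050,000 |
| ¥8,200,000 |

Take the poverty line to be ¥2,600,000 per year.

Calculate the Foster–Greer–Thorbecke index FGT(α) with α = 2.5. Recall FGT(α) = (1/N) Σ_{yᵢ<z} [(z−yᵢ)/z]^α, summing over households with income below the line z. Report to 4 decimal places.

0.1325

Below the line: ¥700,000, ¥750,000, ¥1,300,000 (q = 3 of N = 8).
Relative gaps: (2600000−700000)/2600000 = 0.7308; (2600000−750000)/2600000 = 0.7115; (2600000−1300000)/2600000 = 0.5000.
Raised to α = 2.5: 0.45651; 0.42707; 0.17678.
Sum = 1.060354; FGT(2.5) = 1.060354 / 8 = 0.1325.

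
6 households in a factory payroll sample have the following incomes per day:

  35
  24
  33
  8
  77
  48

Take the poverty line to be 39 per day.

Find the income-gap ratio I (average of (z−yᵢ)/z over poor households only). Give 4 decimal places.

Incomes under z: 8, 24, 33, 35 (q = 4 of N = 6).
Relative gaps: 0.7949, 0.3846, 0.1538, 0.1026; sum = 1.435897.
The income-gap ratio divides by q (the poor only): 1.435897 / 4 = 0.3590.

0.3590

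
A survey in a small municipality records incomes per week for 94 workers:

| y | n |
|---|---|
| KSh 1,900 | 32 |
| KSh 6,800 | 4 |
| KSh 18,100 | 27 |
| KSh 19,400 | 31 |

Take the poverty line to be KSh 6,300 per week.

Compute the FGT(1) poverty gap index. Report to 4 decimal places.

0.2378

Poor units: 32×KSh 1,900 (q = 32 of N = 94).
Normalized shortfalls: (6300−1900)/6300 = 0.6984 (×32).
Sum of shortfalls = 22.349206; P₁ averages over all N: 22.349206 / 94 = 0.2378.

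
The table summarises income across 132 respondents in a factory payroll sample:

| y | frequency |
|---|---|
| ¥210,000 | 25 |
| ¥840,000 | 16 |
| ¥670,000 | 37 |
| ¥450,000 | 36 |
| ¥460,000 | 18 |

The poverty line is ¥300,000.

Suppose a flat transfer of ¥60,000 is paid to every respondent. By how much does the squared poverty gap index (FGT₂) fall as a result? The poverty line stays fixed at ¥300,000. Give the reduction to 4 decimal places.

Before: below the line — 25×¥210,000; squared poverty gap index (FGT₂) = 0.017045.
After the ¥60,000 transfer: below the line — 25×¥270,000; squared poverty gap index (FGT₂) = 0.001894.
Reduction = 0.017045 − 0.001894 = 0.0152.

0.0152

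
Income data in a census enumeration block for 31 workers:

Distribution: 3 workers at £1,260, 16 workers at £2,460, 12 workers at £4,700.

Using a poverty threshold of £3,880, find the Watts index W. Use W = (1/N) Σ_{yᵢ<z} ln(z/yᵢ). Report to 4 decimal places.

Poor units: 3×£1,260, 16×£2,460 (q = 19 of N = 31).
Log shortfalls: ln(3880/1260) = 1.1247 (×3); ln(3880/2460) = 0.4557 (×16).
W = 10.664951 / 31 = 0.3440.

0.3440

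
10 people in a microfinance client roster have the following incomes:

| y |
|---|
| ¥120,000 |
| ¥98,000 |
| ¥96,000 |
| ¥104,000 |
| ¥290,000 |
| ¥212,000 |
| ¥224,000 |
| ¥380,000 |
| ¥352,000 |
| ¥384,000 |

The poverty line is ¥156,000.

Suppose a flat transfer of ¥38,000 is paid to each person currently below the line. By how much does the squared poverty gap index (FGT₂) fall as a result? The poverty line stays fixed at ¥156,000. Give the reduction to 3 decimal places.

0.041

Before: below the line — ¥96,000, ¥98,000, ¥104,000, ¥120,000; squared poverty gap index (FGT₂) = 0.04505.
After the ¥38,000 transfer: below the line — ¥134,000, ¥136,000, ¥142,000; squared poverty gap index (FGT₂) = 0.00444.
Reduction = 0.04505 − 0.00444 = 0.041.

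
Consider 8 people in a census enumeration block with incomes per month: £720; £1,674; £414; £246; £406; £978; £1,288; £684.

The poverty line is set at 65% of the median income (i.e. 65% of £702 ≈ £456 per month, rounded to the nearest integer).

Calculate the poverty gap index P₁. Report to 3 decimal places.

0.083

Below z: £246, £406, £414 (q = 3 of N = 8).
Relative gaps: (456−246)/456 = 0.4605; (456−406)/456 = 0.1096; (456−414)/456 = 0.0921.
Σ = 0.662281. Dividing by the full population N = 8 gives P₁ = 0.083.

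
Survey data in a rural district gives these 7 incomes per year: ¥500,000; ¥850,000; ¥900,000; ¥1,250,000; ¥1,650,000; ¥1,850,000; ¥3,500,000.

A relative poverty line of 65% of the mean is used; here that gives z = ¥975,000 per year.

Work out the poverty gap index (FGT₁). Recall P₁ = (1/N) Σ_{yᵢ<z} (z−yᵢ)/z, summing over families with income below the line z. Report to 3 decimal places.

0.099

Poor units: ¥500,000, ¥850,000, ¥900,000 (q = 3 of N = 7).
Gap ratios (z−y)/z: (975000−500000)/975000 = 0.4872; (975000−850000)/975000 = 0.1282; (975000−900000)/975000 = 0.0769.
Sum of shortfalls = 0.692308; P₁ averages over all N: 0.692308 / 7 = 0.099.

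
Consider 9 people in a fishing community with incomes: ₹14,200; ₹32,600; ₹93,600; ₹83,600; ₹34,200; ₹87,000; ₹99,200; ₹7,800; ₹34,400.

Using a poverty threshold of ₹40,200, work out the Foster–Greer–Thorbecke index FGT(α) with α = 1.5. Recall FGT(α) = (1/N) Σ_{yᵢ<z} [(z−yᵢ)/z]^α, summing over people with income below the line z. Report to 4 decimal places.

Poor units: ₹7,800, ₹14,200, ₹32,600, ₹34,200, ₹34,400 (q = 5 of N = 9).
Relative gaps: (40200−7800)/40200 = 0.8060; (40200−14200)/40200 = 0.6468; (40200−32600)/40200 = 0.1891; (40200−34200)/40200 = 0.1493; (40200−34400)/40200 = 0.1443.
Raised to α = 1.5: 0.72357; 0.52014; 0.08220; 0.05766; 0.05480.
Sum = 1.438374; FGT(1.5) = 1.438374 / 9 = 0.1598.

0.1598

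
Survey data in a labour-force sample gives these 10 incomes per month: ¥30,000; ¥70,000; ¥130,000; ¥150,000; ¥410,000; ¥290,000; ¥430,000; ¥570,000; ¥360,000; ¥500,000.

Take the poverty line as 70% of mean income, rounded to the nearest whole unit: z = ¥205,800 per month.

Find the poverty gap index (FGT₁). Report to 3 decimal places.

Below z: ¥30,000, ¥70,000, ¥130,000, ¥150,000 (q = 4 of N = 10).
Gap ratios (z−y)/z: (205800−30000)/205800 = 0.8542; (205800−70000)/205800 = 0.6599; (205800−130000)/205800 = 0.3683; (205800−150000)/205800 = 0.2711.
Sum of shortfalls = 2.153547; P₁ averages over all N: 2.153547 / 10 = 0.215.

0.215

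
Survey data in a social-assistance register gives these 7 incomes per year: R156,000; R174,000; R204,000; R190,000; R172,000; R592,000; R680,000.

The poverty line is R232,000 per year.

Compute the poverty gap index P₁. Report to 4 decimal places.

0.1626

Incomes under z: R156,000, R172,000, R174,000, R190,000, R204,000 (q = 5 of N = 7).
Relative gaps: (232000−156000)/232000 = 0.3276; (232000−172000)/232000 = 0.2586; (232000−174000)/232000 = 0.2500; (232000−190000)/232000 = 0.1810; (232000−204000)/232000 = 0.1207.
Σ = 1.137931. Dividing by the full population N = 7 gives P₁ = 0.1626.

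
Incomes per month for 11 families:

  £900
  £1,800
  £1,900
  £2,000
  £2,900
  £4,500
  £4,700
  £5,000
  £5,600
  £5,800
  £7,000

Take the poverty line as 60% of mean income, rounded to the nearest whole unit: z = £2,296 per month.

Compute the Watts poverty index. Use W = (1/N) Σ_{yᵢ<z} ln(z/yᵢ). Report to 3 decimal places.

Incomes under z: £900, £1,800, £1,900, £2,000 (q = 4 of N = 11).
Log shortfalls: ln(2296/900) = 0.9365; ln(2296/1800) = 0.2434; ln(2296/1900) = 0.1893; ln(2296/2000) = 0.1380.
W = 1.507247 / 11 = 0.137.

0.137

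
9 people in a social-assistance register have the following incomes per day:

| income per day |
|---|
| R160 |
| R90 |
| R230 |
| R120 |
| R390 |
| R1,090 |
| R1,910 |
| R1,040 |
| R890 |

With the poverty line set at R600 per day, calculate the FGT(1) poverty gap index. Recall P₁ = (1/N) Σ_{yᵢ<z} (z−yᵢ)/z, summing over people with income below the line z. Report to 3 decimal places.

Below z: R90, R120, R160, R230, R390 (q = 5 of N = 9).
Normalized shortfalls: (600−90)/600 = 0.8500; (600−120)/600 = 0.8000; (600−160)/600 = 0.7333; (600−230)/600 = 0.6167; (600−390)/600 = 0.3500.
Σ = 3.350000. Dividing by the full population N = 9 gives P₁ = 0.372.

0.372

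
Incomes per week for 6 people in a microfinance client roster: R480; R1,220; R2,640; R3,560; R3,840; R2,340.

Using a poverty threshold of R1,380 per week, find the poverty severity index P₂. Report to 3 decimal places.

Incomes under z: R480, R1,220 (q = 2 of N = 6).
Shortfall ratios: (1380−480)/1380 = 0.6522; (1380−1220)/1380 = 0.1159.
Squared: 0.4253; 0.0134.
Sum = 0.438773; P₂ = 0.438773 / 6 = 0.073.

0.073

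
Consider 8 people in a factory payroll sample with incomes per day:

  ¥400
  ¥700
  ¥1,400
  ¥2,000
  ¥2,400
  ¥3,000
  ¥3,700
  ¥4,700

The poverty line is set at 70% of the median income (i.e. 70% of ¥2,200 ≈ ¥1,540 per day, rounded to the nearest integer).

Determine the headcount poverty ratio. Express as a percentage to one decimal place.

3 of the 8 people have income below ¥1,540.
H = 3/8 = 37.5%.

37.5%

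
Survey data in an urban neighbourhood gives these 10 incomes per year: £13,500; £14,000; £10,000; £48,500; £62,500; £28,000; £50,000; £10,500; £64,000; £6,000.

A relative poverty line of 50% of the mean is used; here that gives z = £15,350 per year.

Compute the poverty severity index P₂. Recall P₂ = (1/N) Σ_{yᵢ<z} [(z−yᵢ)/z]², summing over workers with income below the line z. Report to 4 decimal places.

0.0615

Below z: £6,000, £10,000, £10,500, £13,500, £14,000 (q = 5 of N = 10).
Normalized shortfalls: (15350−6000)/15350 = 0.6091; (15350−10000)/15350 = 0.3485; (15350−10500)/15350 = 0.3160; (15350−13500)/15350 = 0.1205; (15350−14000)/15350 = 0.0879.
Squared: 0.3710; 0.1215; 0.0998; 0.0145; 0.0077.
Sum = 0.614595; P₂ = 0.614595 / 10 = 0.0615.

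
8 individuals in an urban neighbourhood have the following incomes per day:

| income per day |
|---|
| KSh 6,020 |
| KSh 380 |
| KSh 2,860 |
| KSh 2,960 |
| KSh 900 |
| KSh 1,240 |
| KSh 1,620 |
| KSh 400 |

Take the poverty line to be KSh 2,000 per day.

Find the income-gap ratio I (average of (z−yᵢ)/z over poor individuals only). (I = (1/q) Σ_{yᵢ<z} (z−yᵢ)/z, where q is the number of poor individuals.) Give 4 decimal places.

Below z: KSh 380, KSh 400, KSh 900, KSh 1,240, KSh 1,620 (q = 5 of N = 8).
Shortfall ratios (z−y)/z: 0.8100, 0.8000, 0.5500, 0.3800, 0.1900; sum = 2.730000.
The income-gap ratio divides by q (the poor only): 2.730000 / 5 = 0.5460.

0.5460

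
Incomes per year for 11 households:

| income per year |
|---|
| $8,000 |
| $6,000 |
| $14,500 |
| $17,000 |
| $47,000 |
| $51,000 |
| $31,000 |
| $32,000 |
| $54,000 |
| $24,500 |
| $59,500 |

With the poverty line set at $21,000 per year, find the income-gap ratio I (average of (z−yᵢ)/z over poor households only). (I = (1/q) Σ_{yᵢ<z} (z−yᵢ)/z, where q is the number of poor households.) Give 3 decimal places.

0.458

Below z: $6,000, $8,000, $14,500, $17,000 (q = 4 of N = 11).
Shortfall ratios (z−y)/z: 0.7143, 0.6190, 0.3095, 0.1905; sum = 1.833333.
I averages over the q = 4 poor units only: 1.833333 / 4 = 0.458.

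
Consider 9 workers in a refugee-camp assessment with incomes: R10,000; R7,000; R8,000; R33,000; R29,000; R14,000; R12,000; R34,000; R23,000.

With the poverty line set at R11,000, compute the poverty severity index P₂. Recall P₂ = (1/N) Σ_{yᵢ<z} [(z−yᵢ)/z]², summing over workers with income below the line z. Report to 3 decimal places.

0.024

Incomes under z: R7,000, R8,000, R10,000 (q = 3 of N = 9).
Shortfall ratios: (11000−7000)/11000 = 0.3636; (11000−8000)/11000 = 0.2727; (11000−10000)/11000 = 0.0909.
Squared: 0.1322; 0.0744; 0.0083.
Sum = 0.214876; P₂ = 0.214876 / 9 = 0.024.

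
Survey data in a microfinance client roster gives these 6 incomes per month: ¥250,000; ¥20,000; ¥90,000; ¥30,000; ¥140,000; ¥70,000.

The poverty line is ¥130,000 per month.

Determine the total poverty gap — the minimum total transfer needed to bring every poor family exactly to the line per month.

Below z: ¥20,000, ¥30,000, ¥70,000, ¥90,000 (q = 4 of N = 6).
Individual gaps: 130000−20000 = 110000; 130000−30000 = 100000; 130000−70000 = 60000; 130000−90000 = 40000.
Aggregate gap = ¥310,000.

¥310,000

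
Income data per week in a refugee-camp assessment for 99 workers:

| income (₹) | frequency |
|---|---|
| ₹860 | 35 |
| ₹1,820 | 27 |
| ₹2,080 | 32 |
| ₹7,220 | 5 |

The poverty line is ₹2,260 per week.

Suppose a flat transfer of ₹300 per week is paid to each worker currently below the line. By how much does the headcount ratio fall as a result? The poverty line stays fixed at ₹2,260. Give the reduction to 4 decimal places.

0.3232

Before: below the line — 35×₹860, 27×₹1,820, 32×₹2,080; headcount ratio = 0.949495.
After the ₹300 transfer: below the line — 35×₹1,160, 27×₹2,120; headcount ratio = 0.626263.
Reduction = 0.949495 − 0.626263 = 0.3232.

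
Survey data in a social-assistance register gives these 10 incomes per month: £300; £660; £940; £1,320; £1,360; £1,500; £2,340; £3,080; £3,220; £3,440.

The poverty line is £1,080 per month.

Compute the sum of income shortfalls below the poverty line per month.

£1,340

Incomes under z: £300, £660, £940 (q = 3 of N = 10).
Individual gaps: 1080−300 = 780; 1080−660 = 420; 1080−940 = 140.
Aggregate gap = £1,340.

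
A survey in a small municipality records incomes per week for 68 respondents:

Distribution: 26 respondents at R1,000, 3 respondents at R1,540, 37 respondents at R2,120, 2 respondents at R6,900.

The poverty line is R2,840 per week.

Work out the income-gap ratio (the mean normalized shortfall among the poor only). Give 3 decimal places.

0.418

Below the line: 26×R1,000, 3×R1,540, 37×R2,120 (q = 66 of N = 68).
Shortfall ratios (z−y)/z: 0.6479 (×26), 0.4577 (×3), 0.2535 (×37); sum = 27.598592.
I averages over the q = 66 poor units only: 27.598592 / 66 = 0.418.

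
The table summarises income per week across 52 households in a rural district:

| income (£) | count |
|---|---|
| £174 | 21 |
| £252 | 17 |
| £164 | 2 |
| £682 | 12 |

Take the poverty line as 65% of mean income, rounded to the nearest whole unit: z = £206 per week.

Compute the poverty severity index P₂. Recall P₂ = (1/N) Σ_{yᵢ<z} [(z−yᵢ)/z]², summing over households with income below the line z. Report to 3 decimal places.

0.011

Incomes under z: 2×£164, 21×£174 (q = 23 of N = 52).
Normalized shortfalls: (206−164)/206 = 0.2039 (×2); (206−174)/206 = 0.1553 (×21).
Squared: 0.0416 (×2); 0.0241 (×21).
Sum = 0.589877; P₂ = 0.589877 / 52 = 0.011.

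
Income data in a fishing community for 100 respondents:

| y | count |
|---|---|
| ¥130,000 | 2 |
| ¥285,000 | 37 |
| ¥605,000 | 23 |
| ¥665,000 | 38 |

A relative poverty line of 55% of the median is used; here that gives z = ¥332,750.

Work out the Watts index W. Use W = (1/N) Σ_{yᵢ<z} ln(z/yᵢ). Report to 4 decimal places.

Poor units: 2×¥130,000, 37×¥285,000 (q = 39 of N = 100).
Log gaps: ln(332750/130000) = 0.9399 (×2); ln(332750/285000) = 0.1549 (×37).
W = 7.611098 / 100 = 0.0761.

0.0761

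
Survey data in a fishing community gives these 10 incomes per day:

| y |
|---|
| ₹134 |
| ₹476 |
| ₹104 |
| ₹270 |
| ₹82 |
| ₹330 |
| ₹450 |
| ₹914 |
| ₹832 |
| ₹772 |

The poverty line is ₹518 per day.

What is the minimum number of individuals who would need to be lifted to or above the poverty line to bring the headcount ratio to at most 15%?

7 of the 10 individuals are poor, so H = 7/10 = 0.700.
A headcount ratio of at most 15% allows at most ⌊0.15 × 10⌋ = 1 poor individuals.
So at least 7 − 1 = 6 must be lifted.

6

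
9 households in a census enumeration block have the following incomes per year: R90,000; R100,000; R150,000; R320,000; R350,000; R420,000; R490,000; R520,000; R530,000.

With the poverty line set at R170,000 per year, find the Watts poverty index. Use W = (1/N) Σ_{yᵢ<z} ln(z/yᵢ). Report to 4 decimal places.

0.1435

Below z: R90,000, R100,000, R150,000 (q = 3 of N = 9).
ln(z/y) terms: ln(170000/90000) = 0.6360; ln(170000/100000) = 0.5306; ln(170000/150000) = 0.1252.
W = 1.291780 / 9 = 0.1435.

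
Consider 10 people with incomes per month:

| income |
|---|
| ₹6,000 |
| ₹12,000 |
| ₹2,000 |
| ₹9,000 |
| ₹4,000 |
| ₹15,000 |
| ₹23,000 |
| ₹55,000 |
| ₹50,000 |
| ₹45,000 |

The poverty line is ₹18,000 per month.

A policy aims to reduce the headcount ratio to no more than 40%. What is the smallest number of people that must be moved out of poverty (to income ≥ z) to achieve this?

2

Currently q = 6 of N = 10 are below the line (H = 0.600).
A headcount ratio of at most 40% allows at most ⌊0.40 × 10⌋ = 4 poor people.
So at least 6 − 4 = 2 must be lifted.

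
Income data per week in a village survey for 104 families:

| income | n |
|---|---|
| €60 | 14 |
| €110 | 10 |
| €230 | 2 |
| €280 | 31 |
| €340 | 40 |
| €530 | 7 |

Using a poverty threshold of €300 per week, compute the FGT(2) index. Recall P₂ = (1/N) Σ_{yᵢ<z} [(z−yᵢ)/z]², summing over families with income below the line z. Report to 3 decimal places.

0.127

Poor units: 14×€60, 10×€110, 2×€230, 31×€280 (q = 57 of N = 104).
Normalized shortfalls: (300−60)/300 = 0.8000 (×14); (300−110)/300 = 0.6333 (×10); (300−230)/300 = 0.2333 (×2); (300−280)/300 = 0.0667 (×31).
Squared: 0.6400 (×14); 0.4011 (×10); 0.0544 (×2); 0.0044 (×31).
Sum = 13.217778; P₂ = 13.217778 / 104 = 0.127.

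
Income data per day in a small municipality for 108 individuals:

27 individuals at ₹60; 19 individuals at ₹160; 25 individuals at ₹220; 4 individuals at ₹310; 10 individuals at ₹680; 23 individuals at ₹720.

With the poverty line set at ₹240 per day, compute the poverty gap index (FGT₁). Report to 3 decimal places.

0.265

Below the line: 27×₹60, 19×₹160, 25×₹220 (q = 71 of N = 108).
Normalized shortfalls: (240−60)/240 = 0.7500 (×27); (240−160)/240 = 0.3333 (×19); (240−220)/240 = 0.0833 (×25).
Σ = 28.666667. Dividing by the full population N = 108 gives P₁ = 0.265.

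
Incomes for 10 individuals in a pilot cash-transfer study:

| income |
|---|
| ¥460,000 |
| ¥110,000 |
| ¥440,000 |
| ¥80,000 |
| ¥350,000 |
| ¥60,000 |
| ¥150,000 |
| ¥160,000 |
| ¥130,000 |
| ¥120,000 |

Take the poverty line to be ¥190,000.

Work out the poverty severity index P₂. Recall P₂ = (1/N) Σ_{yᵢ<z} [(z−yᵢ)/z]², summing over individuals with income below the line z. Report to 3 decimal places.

0.129

Below the line: ¥60,000, ¥80,000, ¥110,000, ¥120,000, ¥130,000, ¥150,000, ¥160,000 (q = 7 of N = 10).
Gap ratios (z−y)/z: (190000−60000)/190000 = 0.6842; (190000−80000)/190000 = 0.5789; (190000−110000)/190000 = 0.4211; (190000−120000)/190000 = 0.3684; (190000−130000)/190000 = 0.3158; (190000−150000)/190000 = 0.2105; (190000−160000)/190000 = 0.1579.
Squared: 0.4681; 0.3352; 0.1773; 0.1357; 0.0997; 0.0443; 0.0249.
Sum = 1.285319; P₂ = 1.285319 / 10 = 0.129.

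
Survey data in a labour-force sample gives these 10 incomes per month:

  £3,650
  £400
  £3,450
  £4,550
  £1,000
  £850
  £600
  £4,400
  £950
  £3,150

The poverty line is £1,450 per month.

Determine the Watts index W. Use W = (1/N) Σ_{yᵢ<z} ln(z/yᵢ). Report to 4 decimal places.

0.3499

Poor units: £400, £600, £850, £950, £1,000 (q = 5 of N = 10).
ln(z/y) terms: ln(1450/400) = 1.2879; ln(1450/600) = 0.8824; ln(1450/850) = 0.5341; ln(1450/950) = 0.4229; ln(1450/1000) = 0.3716.
W = 3.498746 / 10 = 0.3499.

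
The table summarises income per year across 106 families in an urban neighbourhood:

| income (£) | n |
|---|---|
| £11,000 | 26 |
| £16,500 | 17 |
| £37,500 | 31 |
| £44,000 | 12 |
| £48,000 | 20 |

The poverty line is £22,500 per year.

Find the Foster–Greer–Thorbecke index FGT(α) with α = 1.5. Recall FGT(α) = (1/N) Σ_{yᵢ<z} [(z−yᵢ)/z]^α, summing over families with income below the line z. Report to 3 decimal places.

Below z: 26×£11,000, 17×£16,500 (q = 43 of N = 106).
Normalized shortfalls: (22500−11000)/22500 = 0.5111 (×26); (22500−16500)/22500 = 0.2667 (×17).
Raised to α = 1.5: 0.36540 (×26); 0.13771 (×17).
Sum = 11.841500; FGT(1.5) = 11.841500 / 106 = 0.112.

0.112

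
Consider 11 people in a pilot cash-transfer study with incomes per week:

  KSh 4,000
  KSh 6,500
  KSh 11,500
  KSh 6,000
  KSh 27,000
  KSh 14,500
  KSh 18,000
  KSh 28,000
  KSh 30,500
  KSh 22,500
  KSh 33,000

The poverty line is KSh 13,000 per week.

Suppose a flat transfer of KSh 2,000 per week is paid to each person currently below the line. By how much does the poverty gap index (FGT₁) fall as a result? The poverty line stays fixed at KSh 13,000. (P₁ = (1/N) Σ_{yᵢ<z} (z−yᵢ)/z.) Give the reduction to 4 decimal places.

0.0524

Before: below the line — KSh 4,000, KSh 6,000, KSh 6,500, KSh 11,500; poverty gap index (FGT₁) = 0.167832.
After the KSh 2,000 transfer: below the line — KSh 6,000, KSh 8,000, KSh 8,500; poverty gap index (FGT₁) = 0.115385.
Reduction = 0.167832 − 0.115385 = 0.0524.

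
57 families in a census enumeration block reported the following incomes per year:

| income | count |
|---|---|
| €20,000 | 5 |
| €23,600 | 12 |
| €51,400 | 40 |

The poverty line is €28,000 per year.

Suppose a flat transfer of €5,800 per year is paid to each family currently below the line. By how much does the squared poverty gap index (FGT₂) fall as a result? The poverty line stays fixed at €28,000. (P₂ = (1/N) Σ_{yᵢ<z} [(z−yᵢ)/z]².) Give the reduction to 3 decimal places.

0.012

Before: below the line — 5×€20,000, 12×€23,600; squared poverty gap index (FGT₂) = 0.01236.
After the €5,800 transfer: below the line — 5×€25,800; squared poverty gap index (FGT₂) = 0.00054.
Reduction = 0.01236 − 0.00054 = 0.012.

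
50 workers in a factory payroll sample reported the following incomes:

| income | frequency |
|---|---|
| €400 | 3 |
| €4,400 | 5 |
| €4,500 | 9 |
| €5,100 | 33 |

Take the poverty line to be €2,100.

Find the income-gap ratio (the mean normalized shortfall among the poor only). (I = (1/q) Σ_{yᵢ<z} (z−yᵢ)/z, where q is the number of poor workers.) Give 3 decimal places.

0.810

Below the line: 3×€400 (q = 3 of N = 50).
Shortfall ratios (z−y)/z: 0.8095 (×3); sum = 2.428571.
I averages over the q = 3 poor units only: 2.428571 / 3 = 0.810.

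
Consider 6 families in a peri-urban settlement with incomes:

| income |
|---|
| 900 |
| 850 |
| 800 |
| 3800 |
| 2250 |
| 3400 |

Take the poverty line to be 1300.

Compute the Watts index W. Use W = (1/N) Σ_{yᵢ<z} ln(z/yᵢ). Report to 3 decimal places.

0.213

Poor units: 800, 850, 900 (q = 3 of N = 6).
Log shortfalls: ln(1300/800) = 0.4855; ln(1300/850) = 0.4249; ln(1300/900) = 0.3677.
W = 1.278116 / 6 = 0.213.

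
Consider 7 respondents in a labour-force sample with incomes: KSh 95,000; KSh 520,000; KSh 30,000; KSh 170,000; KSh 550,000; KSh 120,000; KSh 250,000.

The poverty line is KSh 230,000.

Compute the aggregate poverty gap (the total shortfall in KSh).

Below z: KSh 30,000, KSh 95,000, KSh 120,000, KSh 170,000 (q = 4 of N = 7).
Individual gaps: 230000−30000 = 200000; 230000−95000 = 135000; 230000−120000 = 110000; 230000−170000 = 60000.
Aggregate gap = KSh 505,000.

KSh 505,000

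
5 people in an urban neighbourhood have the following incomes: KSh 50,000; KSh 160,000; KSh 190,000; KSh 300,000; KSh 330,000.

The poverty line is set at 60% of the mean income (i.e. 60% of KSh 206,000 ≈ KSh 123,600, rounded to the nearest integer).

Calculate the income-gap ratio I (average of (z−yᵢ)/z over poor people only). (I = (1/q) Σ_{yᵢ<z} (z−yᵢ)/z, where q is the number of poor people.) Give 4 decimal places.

Poor units: KSh 50,000 (q = 1 of N = 5).
Shortfall ratios (z−y)/z: 0.5955; sum = 0.595469.
I averages over the q = 1 poor units only: 0.595469 / 1 = 0.5955.

0.5955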